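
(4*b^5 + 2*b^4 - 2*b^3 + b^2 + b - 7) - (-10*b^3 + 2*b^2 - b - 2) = 4*b^5 + 2*b^4 + 8*b^3 - b^2 + 2*b - 5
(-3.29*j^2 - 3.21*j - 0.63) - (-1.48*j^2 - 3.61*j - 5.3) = -1.81*j^2 + 0.4*j + 4.67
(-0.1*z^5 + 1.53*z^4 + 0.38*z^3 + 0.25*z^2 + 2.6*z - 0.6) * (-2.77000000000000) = 0.277*z^5 - 4.2381*z^4 - 1.0526*z^3 - 0.6925*z^2 - 7.202*z + 1.662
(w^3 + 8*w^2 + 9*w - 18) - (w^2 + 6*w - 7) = w^3 + 7*w^2 + 3*w - 11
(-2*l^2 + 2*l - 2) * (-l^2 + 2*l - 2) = 2*l^4 - 6*l^3 + 10*l^2 - 8*l + 4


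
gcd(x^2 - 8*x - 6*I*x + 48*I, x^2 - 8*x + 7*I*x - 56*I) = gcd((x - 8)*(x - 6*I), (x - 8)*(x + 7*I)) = x - 8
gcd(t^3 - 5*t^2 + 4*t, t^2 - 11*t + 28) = t - 4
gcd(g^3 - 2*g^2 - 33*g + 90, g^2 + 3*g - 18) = g^2 + 3*g - 18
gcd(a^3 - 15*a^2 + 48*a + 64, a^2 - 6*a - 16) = a - 8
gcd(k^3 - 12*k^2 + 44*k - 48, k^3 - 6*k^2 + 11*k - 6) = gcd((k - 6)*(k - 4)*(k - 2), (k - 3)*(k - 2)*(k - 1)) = k - 2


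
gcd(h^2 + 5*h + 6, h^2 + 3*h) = h + 3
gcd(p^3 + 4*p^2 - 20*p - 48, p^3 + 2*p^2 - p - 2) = p + 2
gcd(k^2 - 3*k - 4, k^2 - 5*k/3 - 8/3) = k + 1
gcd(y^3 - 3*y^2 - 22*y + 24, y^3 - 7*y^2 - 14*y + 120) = y^2 - 2*y - 24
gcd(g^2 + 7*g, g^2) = g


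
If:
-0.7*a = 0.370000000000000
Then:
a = -0.53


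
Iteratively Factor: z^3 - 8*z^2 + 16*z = (z - 4)*(z^2 - 4*z) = (z - 4)^2*(z)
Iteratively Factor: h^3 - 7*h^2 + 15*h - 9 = (h - 3)*(h^2 - 4*h + 3) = (h - 3)*(h - 1)*(h - 3)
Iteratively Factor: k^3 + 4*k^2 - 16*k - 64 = (k - 4)*(k^2 + 8*k + 16) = (k - 4)*(k + 4)*(k + 4)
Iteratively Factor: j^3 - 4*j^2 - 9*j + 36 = (j - 3)*(j^2 - j - 12) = (j - 4)*(j - 3)*(j + 3)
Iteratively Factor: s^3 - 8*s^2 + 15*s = (s - 3)*(s^2 - 5*s) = s*(s - 3)*(s - 5)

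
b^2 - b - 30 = (b - 6)*(b + 5)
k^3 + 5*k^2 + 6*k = k*(k + 2)*(k + 3)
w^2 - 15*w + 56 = (w - 8)*(w - 7)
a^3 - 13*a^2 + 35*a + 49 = (a - 7)^2*(a + 1)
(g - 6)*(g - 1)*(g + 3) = g^3 - 4*g^2 - 15*g + 18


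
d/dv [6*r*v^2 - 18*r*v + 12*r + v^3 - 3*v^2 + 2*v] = 12*r*v - 18*r + 3*v^2 - 6*v + 2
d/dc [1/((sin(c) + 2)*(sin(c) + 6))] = -2*(sin(c) + 4)*cos(c)/((sin(c) + 2)^2*(sin(c) + 6)^2)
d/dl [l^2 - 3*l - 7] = 2*l - 3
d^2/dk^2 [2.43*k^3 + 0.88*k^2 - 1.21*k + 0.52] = 14.58*k + 1.76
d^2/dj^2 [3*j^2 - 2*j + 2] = 6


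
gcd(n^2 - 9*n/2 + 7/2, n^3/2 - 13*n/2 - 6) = 1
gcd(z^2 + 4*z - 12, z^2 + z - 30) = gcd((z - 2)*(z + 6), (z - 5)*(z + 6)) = z + 6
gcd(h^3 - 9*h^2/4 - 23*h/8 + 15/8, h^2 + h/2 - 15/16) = h + 5/4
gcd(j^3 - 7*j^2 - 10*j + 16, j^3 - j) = j - 1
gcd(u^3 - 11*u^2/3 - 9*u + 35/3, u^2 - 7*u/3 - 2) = 1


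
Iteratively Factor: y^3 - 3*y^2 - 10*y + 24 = (y - 2)*(y^2 - y - 12) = (y - 2)*(y + 3)*(y - 4)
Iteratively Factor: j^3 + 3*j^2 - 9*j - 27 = (j + 3)*(j^2 - 9) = (j - 3)*(j + 3)*(j + 3)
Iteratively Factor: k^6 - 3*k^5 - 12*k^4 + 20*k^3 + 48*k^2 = (k - 3)*(k^5 - 12*k^3 - 16*k^2) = (k - 3)*(k + 2)*(k^4 - 2*k^3 - 8*k^2) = (k - 4)*(k - 3)*(k + 2)*(k^3 + 2*k^2) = k*(k - 4)*(k - 3)*(k + 2)*(k^2 + 2*k) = k^2*(k - 4)*(k - 3)*(k + 2)*(k + 2)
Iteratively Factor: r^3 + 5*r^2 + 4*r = (r)*(r^2 + 5*r + 4) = r*(r + 4)*(r + 1)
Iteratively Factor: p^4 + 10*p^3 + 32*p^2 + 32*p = (p + 4)*(p^3 + 6*p^2 + 8*p) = (p + 2)*(p + 4)*(p^2 + 4*p) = (p + 2)*(p + 4)^2*(p)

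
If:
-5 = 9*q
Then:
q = -5/9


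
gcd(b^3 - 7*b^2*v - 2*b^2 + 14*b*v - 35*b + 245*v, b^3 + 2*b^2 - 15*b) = b + 5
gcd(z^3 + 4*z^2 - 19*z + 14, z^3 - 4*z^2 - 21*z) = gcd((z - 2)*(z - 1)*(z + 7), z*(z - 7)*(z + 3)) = 1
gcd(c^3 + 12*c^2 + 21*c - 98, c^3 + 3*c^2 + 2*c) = 1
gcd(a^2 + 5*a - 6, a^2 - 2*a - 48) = a + 6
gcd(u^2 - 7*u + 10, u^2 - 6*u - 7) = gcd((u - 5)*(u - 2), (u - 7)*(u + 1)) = 1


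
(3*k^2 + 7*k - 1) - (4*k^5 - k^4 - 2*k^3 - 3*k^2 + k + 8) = -4*k^5 + k^4 + 2*k^3 + 6*k^2 + 6*k - 9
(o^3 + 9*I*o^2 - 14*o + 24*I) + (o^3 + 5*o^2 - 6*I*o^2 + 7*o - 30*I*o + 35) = 2*o^3 + 5*o^2 + 3*I*o^2 - 7*o - 30*I*o + 35 + 24*I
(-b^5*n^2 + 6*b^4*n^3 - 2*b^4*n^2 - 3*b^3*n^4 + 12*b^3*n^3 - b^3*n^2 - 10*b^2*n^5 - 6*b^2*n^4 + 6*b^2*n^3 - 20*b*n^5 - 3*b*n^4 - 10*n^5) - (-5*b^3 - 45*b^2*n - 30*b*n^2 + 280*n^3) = -b^5*n^2 + 6*b^4*n^3 - 2*b^4*n^2 - 3*b^3*n^4 + 12*b^3*n^3 - b^3*n^2 + 5*b^3 - 10*b^2*n^5 - 6*b^2*n^4 + 6*b^2*n^3 + 45*b^2*n - 20*b*n^5 - 3*b*n^4 + 30*b*n^2 - 10*n^5 - 280*n^3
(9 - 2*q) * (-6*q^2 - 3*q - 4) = 12*q^3 - 48*q^2 - 19*q - 36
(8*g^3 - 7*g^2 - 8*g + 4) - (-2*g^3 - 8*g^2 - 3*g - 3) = 10*g^3 + g^2 - 5*g + 7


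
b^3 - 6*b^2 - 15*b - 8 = (b - 8)*(b + 1)^2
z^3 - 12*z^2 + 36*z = z*(z - 6)^2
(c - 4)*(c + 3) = c^2 - c - 12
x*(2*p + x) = 2*p*x + x^2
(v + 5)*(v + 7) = v^2 + 12*v + 35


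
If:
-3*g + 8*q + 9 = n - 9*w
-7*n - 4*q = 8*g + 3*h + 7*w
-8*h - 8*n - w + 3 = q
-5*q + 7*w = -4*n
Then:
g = 254*w/213 + 249/284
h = 1972*w/639 + 475/284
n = -1967*w/639 - 335/284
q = -679*w/639 - 67/71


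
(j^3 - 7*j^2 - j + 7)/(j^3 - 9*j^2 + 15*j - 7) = (j + 1)/(j - 1)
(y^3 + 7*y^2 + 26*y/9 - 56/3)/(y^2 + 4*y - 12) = (y^2 + y - 28/9)/(y - 2)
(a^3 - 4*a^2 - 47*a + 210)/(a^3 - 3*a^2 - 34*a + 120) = (a^2 + a - 42)/(a^2 + 2*a - 24)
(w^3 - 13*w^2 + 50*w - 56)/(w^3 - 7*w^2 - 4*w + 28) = (w - 4)/(w + 2)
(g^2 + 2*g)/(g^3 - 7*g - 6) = g/(g^2 - 2*g - 3)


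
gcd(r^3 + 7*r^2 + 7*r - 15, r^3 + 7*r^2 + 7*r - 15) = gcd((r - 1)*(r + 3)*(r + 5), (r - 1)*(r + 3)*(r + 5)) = r^3 + 7*r^2 + 7*r - 15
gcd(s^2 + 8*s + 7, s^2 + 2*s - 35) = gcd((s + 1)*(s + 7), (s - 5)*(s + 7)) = s + 7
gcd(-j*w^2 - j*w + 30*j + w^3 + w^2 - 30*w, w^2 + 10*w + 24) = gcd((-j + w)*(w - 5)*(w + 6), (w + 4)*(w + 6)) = w + 6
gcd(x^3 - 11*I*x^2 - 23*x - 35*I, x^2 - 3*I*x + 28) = x - 7*I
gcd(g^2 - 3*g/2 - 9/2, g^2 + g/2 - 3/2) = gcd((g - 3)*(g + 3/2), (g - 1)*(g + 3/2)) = g + 3/2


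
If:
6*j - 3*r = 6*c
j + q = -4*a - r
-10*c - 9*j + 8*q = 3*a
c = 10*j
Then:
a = -3*r/70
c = -5*r/9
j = -r/18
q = -487*r/630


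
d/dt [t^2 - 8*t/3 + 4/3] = 2*t - 8/3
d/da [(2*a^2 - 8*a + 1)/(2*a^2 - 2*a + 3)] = 2*(6*a^2 + 4*a - 11)/(4*a^4 - 8*a^3 + 16*a^2 - 12*a + 9)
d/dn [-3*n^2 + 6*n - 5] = 6 - 6*n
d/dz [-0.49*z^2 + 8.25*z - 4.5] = 8.25 - 0.98*z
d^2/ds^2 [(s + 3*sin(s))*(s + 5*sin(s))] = -8*s*sin(s) - 60*sin(s)^2 + 16*cos(s) + 32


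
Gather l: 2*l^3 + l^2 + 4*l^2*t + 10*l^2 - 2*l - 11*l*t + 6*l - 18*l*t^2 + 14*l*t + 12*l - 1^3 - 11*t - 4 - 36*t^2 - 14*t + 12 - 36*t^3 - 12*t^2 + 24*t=2*l^3 + l^2*(4*t + 11) + l*(-18*t^2 + 3*t + 16) - 36*t^3 - 48*t^2 - t + 7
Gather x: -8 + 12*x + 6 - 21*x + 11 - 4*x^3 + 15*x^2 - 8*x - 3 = -4*x^3 + 15*x^2 - 17*x + 6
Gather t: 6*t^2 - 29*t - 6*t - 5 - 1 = 6*t^2 - 35*t - 6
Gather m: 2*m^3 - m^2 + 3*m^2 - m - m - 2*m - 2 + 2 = 2*m^3 + 2*m^2 - 4*m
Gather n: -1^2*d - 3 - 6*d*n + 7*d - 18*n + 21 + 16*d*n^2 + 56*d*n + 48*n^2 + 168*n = 6*d + n^2*(16*d + 48) + n*(50*d + 150) + 18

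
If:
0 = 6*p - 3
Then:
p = 1/2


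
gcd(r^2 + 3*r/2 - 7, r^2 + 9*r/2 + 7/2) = r + 7/2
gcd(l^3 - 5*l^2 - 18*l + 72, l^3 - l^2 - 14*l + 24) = l^2 + l - 12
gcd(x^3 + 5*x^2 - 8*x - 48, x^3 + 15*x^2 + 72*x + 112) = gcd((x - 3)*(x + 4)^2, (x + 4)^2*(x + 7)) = x^2 + 8*x + 16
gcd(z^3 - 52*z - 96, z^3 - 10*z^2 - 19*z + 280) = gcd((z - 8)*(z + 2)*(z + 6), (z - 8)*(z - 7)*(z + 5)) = z - 8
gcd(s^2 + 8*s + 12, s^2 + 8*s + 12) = s^2 + 8*s + 12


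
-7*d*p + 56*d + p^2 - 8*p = (-7*d + p)*(p - 8)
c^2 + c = c*(c + 1)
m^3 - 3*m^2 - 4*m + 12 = (m - 3)*(m - 2)*(m + 2)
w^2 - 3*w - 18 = (w - 6)*(w + 3)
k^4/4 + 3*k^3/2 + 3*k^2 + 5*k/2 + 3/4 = (k/4 + 1/4)*(k + 1)^2*(k + 3)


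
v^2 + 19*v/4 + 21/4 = (v + 7/4)*(v + 3)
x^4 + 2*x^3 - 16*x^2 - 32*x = x*(x - 4)*(x + 2)*(x + 4)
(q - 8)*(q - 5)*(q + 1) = q^3 - 12*q^2 + 27*q + 40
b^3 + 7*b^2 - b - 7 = (b - 1)*(b + 1)*(b + 7)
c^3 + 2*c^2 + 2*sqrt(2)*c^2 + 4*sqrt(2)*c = c*(c + 2)*(c + 2*sqrt(2))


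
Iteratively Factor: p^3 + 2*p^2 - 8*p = (p + 4)*(p^2 - 2*p) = (p - 2)*(p + 4)*(p)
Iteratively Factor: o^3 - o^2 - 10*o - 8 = (o + 1)*(o^2 - 2*o - 8) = (o - 4)*(o + 1)*(o + 2)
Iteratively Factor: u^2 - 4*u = (u - 4)*(u)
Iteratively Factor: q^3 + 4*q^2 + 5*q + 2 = (q + 1)*(q^2 + 3*q + 2) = (q + 1)^2*(q + 2)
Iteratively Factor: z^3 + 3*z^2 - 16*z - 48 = (z - 4)*(z^2 + 7*z + 12) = (z - 4)*(z + 4)*(z + 3)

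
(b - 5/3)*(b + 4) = b^2 + 7*b/3 - 20/3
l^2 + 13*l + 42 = (l + 6)*(l + 7)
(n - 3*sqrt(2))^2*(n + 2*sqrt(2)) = n^3 - 4*sqrt(2)*n^2 - 6*n + 36*sqrt(2)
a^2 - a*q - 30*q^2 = (a - 6*q)*(a + 5*q)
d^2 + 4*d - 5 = (d - 1)*(d + 5)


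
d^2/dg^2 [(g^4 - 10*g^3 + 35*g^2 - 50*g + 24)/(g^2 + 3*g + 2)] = 2*(g^6 + 9*g^5 + 33*g^4 - 177*g^3 - 294*g^2 + 396*g + 608)/(g^6 + 9*g^5 + 33*g^4 + 63*g^3 + 66*g^2 + 36*g + 8)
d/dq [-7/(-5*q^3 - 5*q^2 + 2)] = 35*q*(-3*q - 2)/(5*q^3 + 5*q^2 - 2)^2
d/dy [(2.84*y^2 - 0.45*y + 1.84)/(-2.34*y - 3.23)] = (-6.6456*y^2 - 18.3464*y + 5.7591)/(5.4756*y^2 + 15.1164*y + 10.4329)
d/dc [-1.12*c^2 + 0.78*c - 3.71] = 0.78 - 2.24*c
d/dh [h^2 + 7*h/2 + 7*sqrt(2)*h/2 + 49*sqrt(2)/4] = 2*h + 7/2 + 7*sqrt(2)/2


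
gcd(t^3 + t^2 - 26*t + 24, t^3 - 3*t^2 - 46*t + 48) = t^2 + 5*t - 6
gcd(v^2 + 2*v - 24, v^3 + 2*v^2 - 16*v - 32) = v - 4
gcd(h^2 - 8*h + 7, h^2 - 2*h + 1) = h - 1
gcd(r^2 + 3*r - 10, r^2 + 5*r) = r + 5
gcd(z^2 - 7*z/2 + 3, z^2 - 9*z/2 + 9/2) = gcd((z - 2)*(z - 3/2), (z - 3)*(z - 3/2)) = z - 3/2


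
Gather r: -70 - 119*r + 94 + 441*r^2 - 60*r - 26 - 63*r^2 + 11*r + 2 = 378*r^2 - 168*r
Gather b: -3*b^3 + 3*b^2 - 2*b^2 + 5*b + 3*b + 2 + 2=-3*b^3 + b^2 + 8*b + 4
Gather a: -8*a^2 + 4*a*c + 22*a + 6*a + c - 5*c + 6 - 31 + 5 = -8*a^2 + a*(4*c + 28) - 4*c - 20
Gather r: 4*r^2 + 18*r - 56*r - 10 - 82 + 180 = 4*r^2 - 38*r + 88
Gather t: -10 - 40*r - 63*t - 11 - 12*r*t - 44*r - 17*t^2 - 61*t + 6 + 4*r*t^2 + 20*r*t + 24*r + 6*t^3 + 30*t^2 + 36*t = -60*r + 6*t^3 + t^2*(4*r + 13) + t*(8*r - 88) - 15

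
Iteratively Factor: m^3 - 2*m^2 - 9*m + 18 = (m - 2)*(m^2 - 9) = (m - 2)*(m + 3)*(m - 3)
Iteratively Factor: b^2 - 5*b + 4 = (b - 4)*(b - 1)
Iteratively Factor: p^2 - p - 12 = (p + 3)*(p - 4)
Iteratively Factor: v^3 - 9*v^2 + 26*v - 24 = (v - 3)*(v^2 - 6*v + 8) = (v - 4)*(v - 3)*(v - 2)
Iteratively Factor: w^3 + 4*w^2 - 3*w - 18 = (w + 3)*(w^2 + w - 6) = (w - 2)*(w + 3)*(w + 3)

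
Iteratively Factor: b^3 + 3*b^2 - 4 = (b - 1)*(b^2 + 4*b + 4) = (b - 1)*(b + 2)*(b + 2)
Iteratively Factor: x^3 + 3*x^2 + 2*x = (x)*(x^2 + 3*x + 2) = x*(x + 1)*(x + 2)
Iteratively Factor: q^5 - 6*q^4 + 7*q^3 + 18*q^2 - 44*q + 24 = (q - 1)*(q^4 - 5*q^3 + 2*q^2 + 20*q - 24) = (q - 2)*(q - 1)*(q^3 - 3*q^2 - 4*q + 12) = (q - 2)^2*(q - 1)*(q^2 - q - 6) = (q - 3)*(q - 2)^2*(q - 1)*(q + 2)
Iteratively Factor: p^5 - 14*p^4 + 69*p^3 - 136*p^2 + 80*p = (p)*(p^4 - 14*p^3 + 69*p^2 - 136*p + 80) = p*(p - 4)*(p^3 - 10*p^2 + 29*p - 20) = p*(p - 4)^2*(p^2 - 6*p + 5) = p*(p - 5)*(p - 4)^2*(p - 1)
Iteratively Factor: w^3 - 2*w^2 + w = (w - 1)*(w^2 - w) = w*(w - 1)*(w - 1)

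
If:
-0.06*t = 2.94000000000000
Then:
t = -49.00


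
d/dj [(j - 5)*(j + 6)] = 2*j + 1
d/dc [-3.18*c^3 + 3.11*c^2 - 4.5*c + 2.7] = -9.54*c^2 + 6.22*c - 4.5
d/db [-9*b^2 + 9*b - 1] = 9 - 18*b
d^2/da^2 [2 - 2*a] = 0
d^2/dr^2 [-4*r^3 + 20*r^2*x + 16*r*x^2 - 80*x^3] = -24*r + 40*x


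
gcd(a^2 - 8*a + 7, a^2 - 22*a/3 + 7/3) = a - 7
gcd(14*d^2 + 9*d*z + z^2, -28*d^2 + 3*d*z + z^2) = 7*d + z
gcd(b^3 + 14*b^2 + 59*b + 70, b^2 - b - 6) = b + 2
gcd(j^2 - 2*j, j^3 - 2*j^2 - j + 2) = j - 2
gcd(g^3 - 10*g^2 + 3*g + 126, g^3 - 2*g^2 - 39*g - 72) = g + 3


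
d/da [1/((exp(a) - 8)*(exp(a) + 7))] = (1 - 2*exp(a))*exp(a)/(exp(4*a) - 2*exp(3*a) - 111*exp(2*a) + 112*exp(a) + 3136)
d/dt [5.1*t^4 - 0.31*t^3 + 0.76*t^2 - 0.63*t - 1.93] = 20.4*t^3 - 0.93*t^2 + 1.52*t - 0.63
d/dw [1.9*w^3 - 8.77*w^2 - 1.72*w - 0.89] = 5.7*w^2 - 17.54*w - 1.72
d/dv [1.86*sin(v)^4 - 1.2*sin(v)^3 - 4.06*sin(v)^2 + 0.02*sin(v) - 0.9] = (7.44*sin(v)^3 - 3.6*sin(v)^2 - 8.12*sin(v) + 0.02)*cos(v)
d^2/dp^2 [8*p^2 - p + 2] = 16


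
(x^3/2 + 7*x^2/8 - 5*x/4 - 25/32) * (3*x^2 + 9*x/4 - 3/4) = 3*x^5/2 + 15*x^4/4 - 69*x^3/32 - 93*x^2/16 - 105*x/128 + 75/128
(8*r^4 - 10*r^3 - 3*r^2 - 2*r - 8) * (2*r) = 16*r^5 - 20*r^4 - 6*r^3 - 4*r^2 - 16*r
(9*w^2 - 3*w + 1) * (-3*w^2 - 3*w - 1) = -27*w^4 - 18*w^3 - 3*w^2 - 1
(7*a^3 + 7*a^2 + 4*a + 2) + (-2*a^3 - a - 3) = 5*a^3 + 7*a^2 + 3*a - 1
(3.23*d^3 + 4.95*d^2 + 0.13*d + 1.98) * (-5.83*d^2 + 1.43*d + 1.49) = -18.8309*d^5 - 24.2396*d^4 + 11.1333*d^3 - 3.982*d^2 + 3.0251*d + 2.9502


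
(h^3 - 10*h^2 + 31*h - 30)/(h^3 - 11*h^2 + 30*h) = (h^2 - 5*h + 6)/(h*(h - 6))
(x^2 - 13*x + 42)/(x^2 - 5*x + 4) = (x^2 - 13*x + 42)/(x^2 - 5*x + 4)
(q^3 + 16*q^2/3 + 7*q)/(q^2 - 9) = q*(3*q + 7)/(3*(q - 3))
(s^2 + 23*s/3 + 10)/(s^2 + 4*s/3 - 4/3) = (3*s^2 + 23*s + 30)/(3*s^2 + 4*s - 4)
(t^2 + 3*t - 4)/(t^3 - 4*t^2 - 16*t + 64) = (t - 1)/(t^2 - 8*t + 16)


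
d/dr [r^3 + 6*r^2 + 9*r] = 3*r^2 + 12*r + 9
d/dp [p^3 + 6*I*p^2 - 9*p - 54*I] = 3*p^2 + 12*I*p - 9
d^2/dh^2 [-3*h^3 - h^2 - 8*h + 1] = -18*h - 2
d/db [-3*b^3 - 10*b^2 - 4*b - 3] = -9*b^2 - 20*b - 4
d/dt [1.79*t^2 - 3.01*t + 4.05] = 3.58*t - 3.01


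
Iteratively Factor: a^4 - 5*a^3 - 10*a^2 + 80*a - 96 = (a + 4)*(a^3 - 9*a^2 + 26*a - 24) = (a - 2)*(a + 4)*(a^2 - 7*a + 12) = (a - 4)*(a - 2)*(a + 4)*(a - 3)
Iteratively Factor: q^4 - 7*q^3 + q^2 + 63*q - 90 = (q - 5)*(q^3 - 2*q^2 - 9*q + 18) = (q - 5)*(q - 2)*(q^2 - 9) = (q - 5)*(q - 2)*(q + 3)*(q - 3)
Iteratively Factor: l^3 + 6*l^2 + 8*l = (l + 4)*(l^2 + 2*l) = l*(l + 4)*(l + 2)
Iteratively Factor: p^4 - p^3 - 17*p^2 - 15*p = (p + 1)*(p^3 - 2*p^2 - 15*p) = p*(p + 1)*(p^2 - 2*p - 15) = p*(p + 1)*(p + 3)*(p - 5)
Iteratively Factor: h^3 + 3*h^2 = (h)*(h^2 + 3*h) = h^2*(h + 3)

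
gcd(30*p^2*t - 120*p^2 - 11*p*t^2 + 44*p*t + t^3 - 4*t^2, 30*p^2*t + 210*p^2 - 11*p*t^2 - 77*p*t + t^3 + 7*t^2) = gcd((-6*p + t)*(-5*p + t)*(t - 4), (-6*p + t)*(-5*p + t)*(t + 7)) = 30*p^2 - 11*p*t + t^2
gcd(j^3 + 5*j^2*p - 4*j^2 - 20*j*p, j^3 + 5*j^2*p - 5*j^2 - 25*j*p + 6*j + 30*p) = j + 5*p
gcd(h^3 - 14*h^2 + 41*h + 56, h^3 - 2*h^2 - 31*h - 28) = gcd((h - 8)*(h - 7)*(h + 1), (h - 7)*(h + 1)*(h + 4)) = h^2 - 6*h - 7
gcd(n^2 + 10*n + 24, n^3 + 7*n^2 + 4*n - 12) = n + 6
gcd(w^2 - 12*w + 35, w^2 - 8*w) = 1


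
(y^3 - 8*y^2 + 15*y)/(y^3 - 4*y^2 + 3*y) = (y - 5)/(y - 1)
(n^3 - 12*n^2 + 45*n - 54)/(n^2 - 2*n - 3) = (n^2 - 9*n + 18)/(n + 1)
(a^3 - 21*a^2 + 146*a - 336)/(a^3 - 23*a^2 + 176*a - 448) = (a - 6)/(a - 8)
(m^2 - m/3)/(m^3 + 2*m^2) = (m - 1/3)/(m*(m + 2))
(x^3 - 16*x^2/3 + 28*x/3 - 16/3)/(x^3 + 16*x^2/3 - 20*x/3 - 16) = (3*x^2 - 10*x + 8)/(3*x^2 + 22*x + 24)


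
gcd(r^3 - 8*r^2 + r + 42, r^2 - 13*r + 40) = 1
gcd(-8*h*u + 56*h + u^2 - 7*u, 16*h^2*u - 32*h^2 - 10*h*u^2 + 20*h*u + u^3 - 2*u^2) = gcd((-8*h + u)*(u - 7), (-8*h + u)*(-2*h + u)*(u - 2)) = -8*h + u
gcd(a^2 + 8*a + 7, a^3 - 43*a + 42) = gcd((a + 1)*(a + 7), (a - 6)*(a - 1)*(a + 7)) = a + 7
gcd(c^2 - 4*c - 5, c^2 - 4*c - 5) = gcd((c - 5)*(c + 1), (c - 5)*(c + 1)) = c^2 - 4*c - 5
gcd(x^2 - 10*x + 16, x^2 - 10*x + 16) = x^2 - 10*x + 16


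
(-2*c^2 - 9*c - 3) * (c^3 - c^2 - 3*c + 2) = -2*c^5 - 7*c^4 + 12*c^3 + 26*c^2 - 9*c - 6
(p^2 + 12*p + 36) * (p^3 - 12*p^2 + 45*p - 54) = p^5 - 63*p^3 + 54*p^2 + 972*p - 1944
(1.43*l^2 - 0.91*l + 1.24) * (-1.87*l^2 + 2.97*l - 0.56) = -2.6741*l^4 + 5.9488*l^3 - 5.8223*l^2 + 4.1924*l - 0.6944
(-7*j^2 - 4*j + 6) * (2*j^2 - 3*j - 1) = -14*j^4 + 13*j^3 + 31*j^2 - 14*j - 6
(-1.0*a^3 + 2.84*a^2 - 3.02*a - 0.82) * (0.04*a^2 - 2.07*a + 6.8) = -0.04*a^5 + 2.1836*a^4 - 12.7996*a^3 + 25.5306*a^2 - 18.8386*a - 5.576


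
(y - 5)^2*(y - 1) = y^3 - 11*y^2 + 35*y - 25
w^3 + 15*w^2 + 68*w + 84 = (w + 2)*(w + 6)*(w + 7)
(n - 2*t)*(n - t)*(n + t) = n^3 - 2*n^2*t - n*t^2 + 2*t^3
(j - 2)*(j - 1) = j^2 - 3*j + 2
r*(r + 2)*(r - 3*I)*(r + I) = r^4 + 2*r^3 - 2*I*r^3 + 3*r^2 - 4*I*r^2 + 6*r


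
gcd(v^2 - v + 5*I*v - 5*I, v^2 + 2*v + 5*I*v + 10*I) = v + 5*I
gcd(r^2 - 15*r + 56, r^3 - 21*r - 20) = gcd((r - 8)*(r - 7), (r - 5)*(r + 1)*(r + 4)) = 1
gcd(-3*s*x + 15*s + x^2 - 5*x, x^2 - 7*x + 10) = x - 5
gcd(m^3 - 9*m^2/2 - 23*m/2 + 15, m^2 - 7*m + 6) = m^2 - 7*m + 6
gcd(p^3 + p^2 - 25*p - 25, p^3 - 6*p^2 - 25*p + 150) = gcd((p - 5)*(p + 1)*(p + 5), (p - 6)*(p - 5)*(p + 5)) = p^2 - 25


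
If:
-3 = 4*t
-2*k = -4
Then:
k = 2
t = -3/4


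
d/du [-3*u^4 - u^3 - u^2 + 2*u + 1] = -12*u^3 - 3*u^2 - 2*u + 2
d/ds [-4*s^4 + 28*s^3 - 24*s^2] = 4*s*(-4*s^2 + 21*s - 12)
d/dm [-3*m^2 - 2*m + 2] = -6*m - 2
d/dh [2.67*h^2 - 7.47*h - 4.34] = 5.34*h - 7.47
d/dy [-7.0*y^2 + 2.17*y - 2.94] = 2.17 - 14.0*y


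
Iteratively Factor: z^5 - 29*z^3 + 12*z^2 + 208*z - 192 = (z + 4)*(z^4 - 4*z^3 - 13*z^2 + 64*z - 48) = (z - 4)*(z + 4)*(z^3 - 13*z + 12) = (z - 4)*(z - 3)*(z + 4)*(z^2 + 3*z - 4) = (z - 4)*(z - 3)*(z + 4)^2*(z - 1)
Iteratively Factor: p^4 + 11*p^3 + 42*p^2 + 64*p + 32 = (p + 4)*(p^3 + 7*p^2 + 14*p + 8) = (p + 2)*(p + 4)*(p^2 + 5*p + 4) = (p + 1)*(p + 2)*(p + 4)*(p + 4)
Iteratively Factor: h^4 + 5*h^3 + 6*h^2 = (h)*(h^3 + 5*h^2 + 6*h) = h*(h + 3)*(h^2 + 2*h) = h*(h + 2)*(h + 3)*(h)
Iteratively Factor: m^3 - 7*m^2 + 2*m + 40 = (m - 5)*(m^2 - 2*m - 8) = (m - 5)*(m + 2)*(m - 4)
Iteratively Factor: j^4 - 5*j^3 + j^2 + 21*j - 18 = (j + 2)*(j^3 - 7*j^2 + 15*j - 9) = (j - 1)*(j + 2)*(j^2 - 6*j + 9) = (j - 3)*(j - 1)*(j + 2)*(j - 3)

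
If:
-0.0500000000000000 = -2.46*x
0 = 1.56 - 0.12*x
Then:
No Solution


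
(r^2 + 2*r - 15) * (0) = 0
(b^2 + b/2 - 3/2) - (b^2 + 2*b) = -3*b/2 - 3/2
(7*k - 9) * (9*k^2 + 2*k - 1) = 63*k^3 - 67*k^2 - 25*k + 9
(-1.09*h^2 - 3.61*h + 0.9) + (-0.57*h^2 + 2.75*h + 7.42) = -1.66*h^2 - 0.86*h + 8.32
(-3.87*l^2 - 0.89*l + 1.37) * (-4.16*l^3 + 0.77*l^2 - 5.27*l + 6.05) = 16.0992*l^5 + 0.7225*l^4 + 14.0104*l^3 - 17.6683*l^2 - 12.6044*l + 8.2885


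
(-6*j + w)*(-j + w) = 6*j^2 - 7*j*w + w^2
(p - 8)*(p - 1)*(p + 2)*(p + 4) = p^4 - 3*p^3 - 38*p^2 - 24*p + 64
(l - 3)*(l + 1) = l^2 - 2*l - 3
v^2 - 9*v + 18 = (v - 6)*(v - 3)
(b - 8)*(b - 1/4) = b^2 - 33*b/4 + 2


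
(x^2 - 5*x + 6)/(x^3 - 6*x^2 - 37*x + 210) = (x^2 - 5*x + 6)/(x^3 - 6*x^2 - 37*x + 210)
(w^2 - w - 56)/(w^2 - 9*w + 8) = (w + 7)/(w - 1)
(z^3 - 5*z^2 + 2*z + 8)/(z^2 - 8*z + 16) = (z^2 - z - 2)/(z - 4)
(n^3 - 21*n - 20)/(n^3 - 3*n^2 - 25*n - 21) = (n^2 - n - 20)/(n^2 - 4*n - 21)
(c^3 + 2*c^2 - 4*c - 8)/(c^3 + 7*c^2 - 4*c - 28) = (c + 2)/(c + 7)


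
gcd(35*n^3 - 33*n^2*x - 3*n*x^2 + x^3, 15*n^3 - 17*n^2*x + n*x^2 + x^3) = -5*n^2 + 4*n*x + x^2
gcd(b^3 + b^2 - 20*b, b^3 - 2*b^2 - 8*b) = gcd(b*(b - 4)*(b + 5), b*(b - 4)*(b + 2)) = b^2 - 4*b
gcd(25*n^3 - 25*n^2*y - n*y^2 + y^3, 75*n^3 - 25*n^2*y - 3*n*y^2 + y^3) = -25*n^2 + y^2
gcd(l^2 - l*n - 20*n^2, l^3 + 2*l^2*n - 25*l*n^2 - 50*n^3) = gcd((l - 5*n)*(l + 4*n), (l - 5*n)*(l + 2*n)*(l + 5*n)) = l - 5*n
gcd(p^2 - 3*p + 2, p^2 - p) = p - 1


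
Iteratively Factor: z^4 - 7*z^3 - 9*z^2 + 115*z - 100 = (z + 4)*(z^3 - 11*z^2 + 35*z - 25) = (z - 1)*(z + 4)*(z^2 - 10*z + 25) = (z - 5)*(z - 1)*(z + 4)*(z - 5)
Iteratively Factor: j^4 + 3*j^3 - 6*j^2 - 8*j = (j + 4)*(j^3 - j^2 - 2*j) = (j + 1)*(j + 4)*(j^2 - 2*j) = (j - 2)*(j + 1)*(j + 4)*(j)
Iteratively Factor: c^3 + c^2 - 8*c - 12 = (c + 2)*(c^2 - c - 6) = (c - 3)*(c + 2)*(c + 2)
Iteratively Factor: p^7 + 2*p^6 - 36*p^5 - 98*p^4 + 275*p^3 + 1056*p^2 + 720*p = (p + 3)*(p^6 - p^5 - 33*p^4 + p^3 + 272*p^2 + 240*p) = (p - 4)*(p + 3)*(p^5 + 3*p^4 - 21*p^3 - 83*p^2 - 60*p) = (p - 4)*(p + 3)*(p + 4)*(p^4 - p^3 - 17*p^2 - 15*p) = (p - 5)*(p - 4)*(p + 3)*(p + 4)*(p^3 + 4*p^2 + 3*p) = (p - 5)*(p - 4)*(p + 3)^2*(p + 4)*(p^2 + p) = (p - 5)*(p - 4)*(p + 1)*(p + 3)^2*(p + 4)*(p)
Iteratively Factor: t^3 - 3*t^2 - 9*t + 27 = (t + 3)*(t^2 - 6*t + 9) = (t - 3)*(t + 3)*(t - 3)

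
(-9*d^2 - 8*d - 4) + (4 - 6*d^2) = -15*d^2 - 8*d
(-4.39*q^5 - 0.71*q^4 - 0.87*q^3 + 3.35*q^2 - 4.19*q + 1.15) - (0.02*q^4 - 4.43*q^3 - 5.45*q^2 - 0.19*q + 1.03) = -4.39*q^5 - 0.73*q^4 + 3.56*q^3 + 8.8*q^2 - 4.0*q + 0.12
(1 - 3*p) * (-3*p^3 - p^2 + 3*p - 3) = 9*p^4 - 10*p^2 + 12*p - 3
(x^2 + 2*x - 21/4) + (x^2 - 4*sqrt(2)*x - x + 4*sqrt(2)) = 2*x^2 - 4*sqrt(2)*x + x - 21/4 + 4*sqrt(2)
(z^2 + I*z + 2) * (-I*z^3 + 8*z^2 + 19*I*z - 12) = -I*z^5 + 9*z^4 + 25*I*z^3 - 15*z^2 + 26*I*z - 24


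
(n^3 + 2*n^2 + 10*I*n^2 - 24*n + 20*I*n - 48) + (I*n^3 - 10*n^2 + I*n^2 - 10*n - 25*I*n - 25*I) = n^3 + I*n^3 - 8*n^2 + 11*I*n^2 - 34*n - 5*I*n - 48 - 25*I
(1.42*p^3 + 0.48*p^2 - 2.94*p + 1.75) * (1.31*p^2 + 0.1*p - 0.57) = 1.8602*p^5 + 0.7708*p^4 - 4.6128*p^3 + 1.7249*p^2 + 1.8508*p - 0.9975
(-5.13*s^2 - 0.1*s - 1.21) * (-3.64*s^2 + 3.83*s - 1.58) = 18.6732*s^4 - 19.2839*s^3 + 12.1268*s^2 - 4.4763*s + 1.9118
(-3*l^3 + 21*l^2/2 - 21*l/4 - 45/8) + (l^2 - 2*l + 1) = -3*l^3 + 23*l^2/2 - 29*l/4 - 37/8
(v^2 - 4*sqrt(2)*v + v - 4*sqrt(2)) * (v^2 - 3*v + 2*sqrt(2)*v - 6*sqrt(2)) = v^4 - 2*sqrt(2)*v^3 - 2*v^3 - 19*v^2 + 4*sqrt(2)*v^2 + 6*sqrt(2)*v + 32*v + 48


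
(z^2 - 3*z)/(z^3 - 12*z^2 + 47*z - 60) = z/(z^2 - 9*z + 20)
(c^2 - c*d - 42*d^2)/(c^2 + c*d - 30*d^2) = (c - 7*d)/(c - 5*d)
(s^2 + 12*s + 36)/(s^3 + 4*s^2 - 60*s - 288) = 1/(s - 8)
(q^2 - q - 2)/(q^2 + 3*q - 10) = (q + 1)/(q + 5)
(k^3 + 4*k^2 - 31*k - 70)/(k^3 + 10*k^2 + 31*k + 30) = (k^2 + 2*k - 35)/(k^2 + 8*k + 15)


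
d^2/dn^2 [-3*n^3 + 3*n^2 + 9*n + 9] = 6 - 18*n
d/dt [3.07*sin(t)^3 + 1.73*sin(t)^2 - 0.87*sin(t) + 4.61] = (9.21*sin(t)^2 + 3.46*sin(t) - 0.87)*cos(t)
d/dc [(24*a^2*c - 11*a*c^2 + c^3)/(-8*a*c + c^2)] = 1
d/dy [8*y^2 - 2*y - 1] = 16*y - 2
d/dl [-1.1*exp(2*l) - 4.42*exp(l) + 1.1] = (-2.2*exp(l) - 4.42)*exp(l)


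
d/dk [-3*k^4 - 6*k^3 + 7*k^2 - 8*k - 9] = -12*k^3 - 18*k^2 + 14*k - 8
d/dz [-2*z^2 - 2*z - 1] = -4*z - 2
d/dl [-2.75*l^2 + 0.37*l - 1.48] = 0.37 - 5.5*l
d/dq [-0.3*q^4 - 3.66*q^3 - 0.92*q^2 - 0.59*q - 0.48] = -1.2*q^3 - 10.98*q^2 - 1.84*q - 0.59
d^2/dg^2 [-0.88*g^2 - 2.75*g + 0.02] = -1.76000000000000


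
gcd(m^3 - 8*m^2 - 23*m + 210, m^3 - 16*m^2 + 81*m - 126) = m^2 - 13*m + 42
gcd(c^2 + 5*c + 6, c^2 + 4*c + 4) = c + 2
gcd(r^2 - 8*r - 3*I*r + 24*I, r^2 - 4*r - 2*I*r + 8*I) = 1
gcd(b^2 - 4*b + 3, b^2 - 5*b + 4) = b - 1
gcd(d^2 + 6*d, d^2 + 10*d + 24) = d + 6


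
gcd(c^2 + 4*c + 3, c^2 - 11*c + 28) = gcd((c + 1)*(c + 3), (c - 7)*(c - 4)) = 1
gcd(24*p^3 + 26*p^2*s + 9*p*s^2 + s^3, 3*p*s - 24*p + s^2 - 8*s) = 3*p + s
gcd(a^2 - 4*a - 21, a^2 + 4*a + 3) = a + 3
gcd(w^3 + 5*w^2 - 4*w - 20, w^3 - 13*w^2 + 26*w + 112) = w + 2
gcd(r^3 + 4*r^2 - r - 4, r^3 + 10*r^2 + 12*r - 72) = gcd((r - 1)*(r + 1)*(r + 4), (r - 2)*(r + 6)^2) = 1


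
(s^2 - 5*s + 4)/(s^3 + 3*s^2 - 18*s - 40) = (s - 1)/(s^2 + 7*s + 10)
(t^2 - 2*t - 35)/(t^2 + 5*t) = (t - 7)/t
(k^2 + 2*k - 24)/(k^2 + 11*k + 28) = (k^2 + 2*k - 24)/(k^2 + 11*k + 28)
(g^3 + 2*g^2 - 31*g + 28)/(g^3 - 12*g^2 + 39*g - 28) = (g + 7)/(g - 7)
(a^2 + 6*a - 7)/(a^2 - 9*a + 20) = (a^2 + 6*a - 7)/(a^2 - 9*a + 20)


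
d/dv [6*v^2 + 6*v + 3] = 12*v + 6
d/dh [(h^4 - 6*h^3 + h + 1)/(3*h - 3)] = (3*h^4 - 16*h^3 + 18*h^2 - 2)/(3*(h^2 - 2*h + 1))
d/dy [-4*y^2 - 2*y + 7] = -8*y - 2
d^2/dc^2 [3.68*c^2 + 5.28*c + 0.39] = 7.36000000000000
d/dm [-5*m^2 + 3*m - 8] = 3 - 10*m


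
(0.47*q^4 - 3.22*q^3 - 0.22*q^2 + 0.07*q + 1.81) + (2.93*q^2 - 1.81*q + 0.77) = 0.47*q^4 - 3.22*q^3 + 2.71*q^2 - 1.74*q + 2.58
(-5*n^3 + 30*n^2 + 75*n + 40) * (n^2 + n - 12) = -5*n^5 + 25*n^4 + 165*n^3 - 245*n^2 - 860*n - 480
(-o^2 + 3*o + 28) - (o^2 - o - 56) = -2*o^2 + 4*o + 84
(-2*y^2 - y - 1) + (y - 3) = -2*y^2 - 4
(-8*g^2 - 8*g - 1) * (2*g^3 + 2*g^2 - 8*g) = -16*g^5 - 32*g^4 + 46*g^3 + 62*g^2 + 8*g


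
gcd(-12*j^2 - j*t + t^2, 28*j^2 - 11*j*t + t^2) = -4*j + t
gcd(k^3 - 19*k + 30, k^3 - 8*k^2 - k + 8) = 1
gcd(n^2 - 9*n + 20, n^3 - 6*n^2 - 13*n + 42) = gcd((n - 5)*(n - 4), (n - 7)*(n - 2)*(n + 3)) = 1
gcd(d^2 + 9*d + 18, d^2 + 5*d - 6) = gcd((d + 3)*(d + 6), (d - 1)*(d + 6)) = d + 6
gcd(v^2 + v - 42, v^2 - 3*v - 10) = 1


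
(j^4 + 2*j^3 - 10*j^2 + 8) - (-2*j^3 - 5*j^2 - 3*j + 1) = j^4 + 4*j^3 - 5*j^2 + 3*j + 7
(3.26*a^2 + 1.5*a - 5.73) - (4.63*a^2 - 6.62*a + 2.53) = -1.37*a^2 + 8.12*a - 8.26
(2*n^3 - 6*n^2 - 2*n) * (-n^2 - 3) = -2*n^5 + 6*n^4 - 4*n^3 + 18*n^2 + 6*n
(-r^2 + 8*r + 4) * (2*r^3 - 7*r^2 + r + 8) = -2*r^5 + 23*r^4 - 49*r^3 - 28*r^2 + 68*r + 32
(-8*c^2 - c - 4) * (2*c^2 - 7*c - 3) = -16*c^4 + 54*c^3 + 23*c^2 + 31*c + 12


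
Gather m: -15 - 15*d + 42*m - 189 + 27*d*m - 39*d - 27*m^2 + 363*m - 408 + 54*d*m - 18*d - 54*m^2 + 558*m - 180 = -72*d - 81*m^2 + m*(81*d + 963) - 792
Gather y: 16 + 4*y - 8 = 4*y + 8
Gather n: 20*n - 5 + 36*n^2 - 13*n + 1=36*n^2 + 7*n - 4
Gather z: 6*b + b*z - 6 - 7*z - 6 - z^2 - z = 6*b - z^2 + z*(b - 8) - 12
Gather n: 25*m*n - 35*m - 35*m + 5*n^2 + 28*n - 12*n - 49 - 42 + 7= -70*m + 5*n^2 + n*(25*m + 16) - 84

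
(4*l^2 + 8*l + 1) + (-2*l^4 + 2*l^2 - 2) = -2*l^4 + 6*l^2 + 8*l - 1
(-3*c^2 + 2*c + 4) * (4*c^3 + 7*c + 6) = -12*c^5 + 8*c^4 - 5*c^3 - 4*c^2 + 40*c + 24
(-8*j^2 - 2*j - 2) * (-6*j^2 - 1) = 48*j^4 + 12*j^3 + 20*j^2 + 2*j + 2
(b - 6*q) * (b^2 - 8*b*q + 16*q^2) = b^3 - 14*b^2*q + 64*b*q^2 - 96*q^3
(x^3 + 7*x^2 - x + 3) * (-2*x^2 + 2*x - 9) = -2*x^5 - 12*x^4 + 7*x^3 - 71*x^2 + 15*x - 27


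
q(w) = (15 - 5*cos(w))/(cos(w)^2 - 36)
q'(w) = 2*(15 - 5*cos(w))*sin(w)*cos(w)/(cos(w)^2 - 36)^2 + 5*sin(w)/(cos(w)^2 - 36) = 5*(sin(w)^2 + 6*cos(w) - 37)*sin(w)/(cos(w)^2 - 36)^2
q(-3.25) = -0.57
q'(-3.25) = -0.02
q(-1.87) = -0.46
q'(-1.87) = 0.14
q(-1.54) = -0.41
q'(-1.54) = 0.14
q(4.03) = -0.51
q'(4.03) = 0.12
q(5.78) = -0.30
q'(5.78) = 0.06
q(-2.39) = -0.53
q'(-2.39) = 0.11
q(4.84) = -0.40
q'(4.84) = 0.14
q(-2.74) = -0.56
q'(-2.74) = 0.07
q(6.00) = -0.29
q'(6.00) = 0.04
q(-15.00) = -0.53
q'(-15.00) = 0.11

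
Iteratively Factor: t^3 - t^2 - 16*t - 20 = (t + 2)*(t^2 - 3*t - 10) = (t - 5)*(t + 2)*(t + 2)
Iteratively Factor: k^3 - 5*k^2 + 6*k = (k - 2)*(k^2 - 3*k) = (k - 3)*(k - 2)*(k)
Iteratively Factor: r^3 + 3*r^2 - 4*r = (r)*(r^2 + 3*r - 4) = r*(r - 1)*(r + 4)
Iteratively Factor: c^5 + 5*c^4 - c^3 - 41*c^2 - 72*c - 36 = (c - 3)*(c^4 + 8*c^3 + 23*c^2 + 28*c + 12) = (c - 3)*(c + 2)*(c^3 + 6*c^2 + 11*c + 6) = (c - 3)*(c + 2)*(c + 3)*(c^2 + 3*c + 2) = (c - 3)*(c + 1)*(c + 2)*(c + 3)*(c + 2)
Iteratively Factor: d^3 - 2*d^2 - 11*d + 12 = (d - 4)*(d^2 + 2*d - 3) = (d - 4)*(d - 1)*(d + 3)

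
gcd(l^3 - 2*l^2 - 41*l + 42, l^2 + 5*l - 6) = l^2 + 5*l - 6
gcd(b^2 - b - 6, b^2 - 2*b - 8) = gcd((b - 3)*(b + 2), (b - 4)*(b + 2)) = b + 2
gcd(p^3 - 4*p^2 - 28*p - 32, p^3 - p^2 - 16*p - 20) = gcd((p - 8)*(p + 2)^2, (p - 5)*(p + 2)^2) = p^2 + 4*p + 4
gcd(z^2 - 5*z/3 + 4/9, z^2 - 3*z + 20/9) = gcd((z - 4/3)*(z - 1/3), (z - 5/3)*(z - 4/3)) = z - 4/3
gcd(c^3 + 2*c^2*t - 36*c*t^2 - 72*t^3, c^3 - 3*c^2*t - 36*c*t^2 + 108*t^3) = -c^2 + 36*t^2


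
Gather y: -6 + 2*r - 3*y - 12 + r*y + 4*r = 6*r + y*(r - 3) - 18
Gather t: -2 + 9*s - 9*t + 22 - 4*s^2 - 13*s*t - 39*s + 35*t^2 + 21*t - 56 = -4*s^2 - 30*s + 35*t^2 + t*(12 - 13*s) - 36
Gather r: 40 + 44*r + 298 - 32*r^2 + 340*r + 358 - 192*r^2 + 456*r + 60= -224*r^2 + 840*r + 756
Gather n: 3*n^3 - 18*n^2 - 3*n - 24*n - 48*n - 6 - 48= 3*n^3 - 18*n^2 - 75*n - 54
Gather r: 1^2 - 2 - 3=-4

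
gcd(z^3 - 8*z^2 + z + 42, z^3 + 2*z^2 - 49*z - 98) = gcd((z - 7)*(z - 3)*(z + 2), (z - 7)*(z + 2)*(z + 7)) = z^2 - 5*z - 14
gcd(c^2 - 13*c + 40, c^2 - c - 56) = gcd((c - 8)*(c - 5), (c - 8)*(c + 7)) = c - 8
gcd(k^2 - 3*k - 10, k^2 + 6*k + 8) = k + 2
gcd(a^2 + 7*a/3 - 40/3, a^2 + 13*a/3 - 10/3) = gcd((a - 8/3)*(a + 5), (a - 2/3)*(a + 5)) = a + 5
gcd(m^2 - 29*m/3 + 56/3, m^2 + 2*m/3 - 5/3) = 1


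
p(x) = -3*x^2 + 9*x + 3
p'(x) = 9 - 6*x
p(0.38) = 5.99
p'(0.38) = 6.72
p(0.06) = 3.53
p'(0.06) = 8.64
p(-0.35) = -0.52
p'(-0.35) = 11.10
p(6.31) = -59.66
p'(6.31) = -28.86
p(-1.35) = -14.62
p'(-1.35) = 17.10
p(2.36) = 7.53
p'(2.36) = -5.16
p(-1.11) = -10.69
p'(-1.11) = 15.66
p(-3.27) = -58.51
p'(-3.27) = 28.62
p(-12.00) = -537.00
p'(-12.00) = 81.00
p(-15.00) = -807.00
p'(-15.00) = 99.00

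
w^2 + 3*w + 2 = (w + 1)*(w + 2)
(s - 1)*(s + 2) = s^2 + s - 2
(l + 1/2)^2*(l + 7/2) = l^3 + 9*l^2/2 + 15*l/4 + 7/8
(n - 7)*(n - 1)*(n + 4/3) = n^3 - 20*n^2/3 - 11*n/3 + 28/3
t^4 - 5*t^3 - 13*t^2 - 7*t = t*(t - 7)*(t + 1)^2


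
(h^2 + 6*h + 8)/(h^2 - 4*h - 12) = (h + 4)/(h - 6)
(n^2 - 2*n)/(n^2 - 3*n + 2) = n/(n - 1)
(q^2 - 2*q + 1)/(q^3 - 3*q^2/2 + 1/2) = 2/(2*q + 1)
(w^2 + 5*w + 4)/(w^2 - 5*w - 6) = (w + 4)/(w - 6)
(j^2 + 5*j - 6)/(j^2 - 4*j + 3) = (j + 6)/(j - 3)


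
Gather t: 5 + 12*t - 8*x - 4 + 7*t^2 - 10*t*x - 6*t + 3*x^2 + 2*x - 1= 7*t^2 + t*(6 - 10*x) + 3*x^2 - 6*x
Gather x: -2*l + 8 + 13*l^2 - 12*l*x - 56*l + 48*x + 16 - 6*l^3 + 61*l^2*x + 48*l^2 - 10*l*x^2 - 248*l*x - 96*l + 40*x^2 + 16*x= -6*l^3 + 61*l^2 - 154*l + x^2*(40 - 10*l) + x*(61*l^2 - 260*l + 64) + 24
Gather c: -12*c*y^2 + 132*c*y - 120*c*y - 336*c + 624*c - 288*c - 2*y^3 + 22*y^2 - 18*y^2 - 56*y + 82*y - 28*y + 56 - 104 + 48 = c*(-12*y^2 + 12*y) - 2*y^3 + 4*y^2 - 2*y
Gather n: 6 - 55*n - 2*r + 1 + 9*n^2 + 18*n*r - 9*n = 9*n^2 + n*(18*r - 64) - 2*r + 7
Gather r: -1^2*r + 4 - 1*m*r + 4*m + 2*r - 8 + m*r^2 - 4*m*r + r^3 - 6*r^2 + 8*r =4*m + r^3 + r^2*(m - 6) + r*(9 - 5*m) - 4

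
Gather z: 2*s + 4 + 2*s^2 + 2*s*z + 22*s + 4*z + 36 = 2*s^2 + 24*s + z*(2*s + 4) + 40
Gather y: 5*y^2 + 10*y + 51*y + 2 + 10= 5*y^2 + 61*y + 12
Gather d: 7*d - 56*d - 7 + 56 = 49 - 49*d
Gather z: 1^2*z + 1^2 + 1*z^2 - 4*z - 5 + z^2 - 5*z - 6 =2*z^2 - 8*z - 10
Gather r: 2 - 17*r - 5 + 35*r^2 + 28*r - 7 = 35*r^2 + 11*r - 10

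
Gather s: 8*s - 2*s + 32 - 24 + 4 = 6*s + 12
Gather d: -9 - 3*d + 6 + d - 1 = -2*d - 4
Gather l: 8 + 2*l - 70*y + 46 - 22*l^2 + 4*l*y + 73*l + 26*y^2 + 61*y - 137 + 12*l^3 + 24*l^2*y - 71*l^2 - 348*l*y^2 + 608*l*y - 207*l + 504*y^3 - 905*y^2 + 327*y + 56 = 12*l^3 + l^2*(24*y - 93) + l*(-348*y^2 + 612*y - 132) + 504*y^3 - 879*y^2 + 318*y - 27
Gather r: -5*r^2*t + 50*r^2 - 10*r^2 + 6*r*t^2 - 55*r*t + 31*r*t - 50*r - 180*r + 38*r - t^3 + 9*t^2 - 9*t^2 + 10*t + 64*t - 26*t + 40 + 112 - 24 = r^2*(40 - 5*t) + r*(6*t^2 - 24*t - 192) - t^3 + 48*t + 128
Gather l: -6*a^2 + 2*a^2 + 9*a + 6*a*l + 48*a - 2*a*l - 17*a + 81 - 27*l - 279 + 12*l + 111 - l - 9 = -4*a^2 + 40*a + l*(4*a - 16) - 96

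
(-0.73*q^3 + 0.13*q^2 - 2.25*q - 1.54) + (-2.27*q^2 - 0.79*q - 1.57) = -0.73*q^3 - 2.14*q^2 - 3.04*q - 3.11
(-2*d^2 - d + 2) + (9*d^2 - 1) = 7*d^2 - d + 1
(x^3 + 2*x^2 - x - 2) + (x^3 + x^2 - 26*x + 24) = 2*x^3 + 3*x^2 - 27*x + 22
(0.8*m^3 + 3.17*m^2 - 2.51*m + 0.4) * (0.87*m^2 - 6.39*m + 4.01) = 0.696*m^5 - 2.3541*m^4 - 19.232*m^3 + 29.0986*m^2 - 12.6211*m + 1.604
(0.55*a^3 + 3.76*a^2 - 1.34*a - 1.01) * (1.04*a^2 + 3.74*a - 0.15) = 0.572*a^5 + 5.9674*a^4 + 12.5863*a^3 - 6.626*a^2 - 3.5764*a + 0.1515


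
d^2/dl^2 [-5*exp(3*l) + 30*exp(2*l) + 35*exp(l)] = (-45*exp(2*l) + 120*exp(l) + 35)*exp(l)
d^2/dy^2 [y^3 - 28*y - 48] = 6*y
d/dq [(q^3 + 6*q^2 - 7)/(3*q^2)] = (q^3 + 14)/(3*q^3)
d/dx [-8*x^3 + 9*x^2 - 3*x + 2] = -24*x^2 + 18*x - 3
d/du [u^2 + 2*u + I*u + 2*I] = 2*u + 2 + I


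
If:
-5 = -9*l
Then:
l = 5/9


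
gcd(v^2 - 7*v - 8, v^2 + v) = v + 1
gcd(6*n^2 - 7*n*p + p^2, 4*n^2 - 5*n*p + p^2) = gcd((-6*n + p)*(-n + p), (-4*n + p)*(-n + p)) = -n + p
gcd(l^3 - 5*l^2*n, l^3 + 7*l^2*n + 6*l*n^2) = l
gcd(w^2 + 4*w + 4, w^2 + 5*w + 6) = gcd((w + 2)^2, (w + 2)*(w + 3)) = w + 2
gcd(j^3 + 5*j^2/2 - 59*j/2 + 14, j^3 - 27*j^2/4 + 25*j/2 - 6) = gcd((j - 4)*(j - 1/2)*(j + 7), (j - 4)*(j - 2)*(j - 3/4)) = j - 4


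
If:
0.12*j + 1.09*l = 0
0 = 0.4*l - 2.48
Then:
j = -56.32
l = 6.20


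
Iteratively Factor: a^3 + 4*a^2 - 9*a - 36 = (a - 3)*(a^2 + 7*a + 12) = (a - 3)*(a + 4)*(a + 3)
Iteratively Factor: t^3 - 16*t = (t - 4)*(t^2 + 4*t) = (t - 4)*(t + 4)*(t)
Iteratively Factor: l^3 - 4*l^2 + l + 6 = (l - 3)*(l^2 - l - 2) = (l - 3)*(l + 1)*(l - 2)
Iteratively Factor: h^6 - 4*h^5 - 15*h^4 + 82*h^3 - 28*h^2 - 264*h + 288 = (h - 2)*(h^5 - 2*h^4 - 19*h^3 + 44*h^2 + 60*h - 144) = (h - 2)*(h + 4)*(h^4 - 6*h^3 + 5*h^2 + 24*h - 36) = (h - 2)*(h + 2)*(h + 4)*(h^3 - 8*h^2 + 21*h - 18) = (h - 3)*(h - 2)*(h + 2)*(h + 4)*(h^2 - 5*h + 6) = (h - 3)^2*(h - 2)*(h + 2)*(h + 4)*(h - 2)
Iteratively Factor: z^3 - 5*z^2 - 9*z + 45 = (z + 3)*(z^2 - 8*z + 15) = (z - 3)*(z + 3)*(z - 5)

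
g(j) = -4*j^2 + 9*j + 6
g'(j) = 9 - 8*j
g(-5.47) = -162.91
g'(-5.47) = 52.76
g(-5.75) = -178.00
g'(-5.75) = 55.00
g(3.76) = -16.71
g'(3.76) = -21.08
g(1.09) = 11.06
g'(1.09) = 0.28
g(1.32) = 10.91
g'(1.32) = -1.56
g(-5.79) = -180.21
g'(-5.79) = 55.32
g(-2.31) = -36.13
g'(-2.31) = 27.48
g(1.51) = 10.47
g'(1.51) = -3.08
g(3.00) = -3.00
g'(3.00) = -15.00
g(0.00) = 6.00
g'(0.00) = 9.00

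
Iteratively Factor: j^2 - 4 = (j + 2)*(j - 2)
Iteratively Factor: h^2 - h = (h - 1)*(h)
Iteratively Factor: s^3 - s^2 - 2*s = (s - 2)*(s^2 + s) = s*(s - 2)*(s + 1)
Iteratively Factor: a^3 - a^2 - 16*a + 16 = (a + 4)*(a^2 - 5*a + 4) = (a - 1)*(a + 4)*(a - 4)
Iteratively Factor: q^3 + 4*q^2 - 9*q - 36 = (q + 3)*(q^2 + q - 12) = (q + 3)*(q + 4)*(q - 3)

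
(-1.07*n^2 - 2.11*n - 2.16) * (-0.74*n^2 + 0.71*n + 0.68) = 0.7918*n^4 + 0.8017*n^3 - 0.6273*n^2 - 2.9684*n - 1.4688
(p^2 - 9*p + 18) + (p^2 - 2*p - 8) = 2*p^2 - 11*p + 10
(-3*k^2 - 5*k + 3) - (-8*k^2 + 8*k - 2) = 5*k^2 - 13*k + 5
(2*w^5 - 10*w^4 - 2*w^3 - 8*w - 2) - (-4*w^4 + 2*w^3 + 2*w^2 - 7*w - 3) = 2*w^5 - 6*w^4 - 4*w^3 - 2*w^2 - w + 1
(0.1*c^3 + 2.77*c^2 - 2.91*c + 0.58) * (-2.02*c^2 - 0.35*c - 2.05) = -0.202*c^5 - 5.6304*c^4 + 4.7037*c^3 - 5.8316*c^2 + 5.7625*c - 1.189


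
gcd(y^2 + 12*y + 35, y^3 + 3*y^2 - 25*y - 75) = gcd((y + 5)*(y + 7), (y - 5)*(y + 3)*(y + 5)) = y + 5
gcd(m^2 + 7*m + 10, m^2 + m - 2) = m + 2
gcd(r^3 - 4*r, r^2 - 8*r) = r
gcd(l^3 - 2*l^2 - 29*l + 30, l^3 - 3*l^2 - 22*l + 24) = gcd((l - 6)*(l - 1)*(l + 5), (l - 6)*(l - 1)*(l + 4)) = l^2 - 7*l + 6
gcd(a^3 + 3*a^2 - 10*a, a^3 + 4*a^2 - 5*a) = a^2 + 5*a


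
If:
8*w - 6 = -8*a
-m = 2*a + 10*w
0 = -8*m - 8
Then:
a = 13/16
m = -1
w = -1/16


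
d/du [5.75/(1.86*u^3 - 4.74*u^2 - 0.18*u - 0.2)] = (-32.085*u^2 + 54.51*u + 1.035)/(-1.86*u^3 + 4.74*u^2 + 0.18*u + 0.2)^2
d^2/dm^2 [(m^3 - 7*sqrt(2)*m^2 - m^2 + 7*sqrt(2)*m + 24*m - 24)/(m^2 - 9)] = 2*(7*sqrt(2)*m^3 + 33*m^3 - 189*sqrt(2)*m^2 - 99*m^2 + 189*sqrt(2)*m + 891*m - 567*sqrt(2) - 297)/(m^6 - 27*m^4 + 243*m^2 - 729)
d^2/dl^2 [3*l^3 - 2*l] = 18*l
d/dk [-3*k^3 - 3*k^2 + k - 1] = -9*k^2 - 6*k + 1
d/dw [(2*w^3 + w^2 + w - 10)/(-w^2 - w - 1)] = (-2*w^4 - 4*w^3 - 6*w^2 - 22*w - 11)/(w^4 + 2*w^3 + 3*w^2 + 2*w + 1)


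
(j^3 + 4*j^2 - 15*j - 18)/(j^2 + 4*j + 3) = (j^2 + 3*j - 18)/(j + 3)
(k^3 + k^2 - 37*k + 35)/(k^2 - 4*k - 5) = (k^2 + 6*k - 7)/(k + 1)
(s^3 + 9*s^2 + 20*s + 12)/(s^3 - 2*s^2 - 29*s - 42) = (s^2 + 7*s + 6)/(s^2 - 4*s - 21)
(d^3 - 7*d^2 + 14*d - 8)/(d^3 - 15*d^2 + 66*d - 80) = (d^2 - 5*d + 4)/(d^2 - 13*d + 40)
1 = 1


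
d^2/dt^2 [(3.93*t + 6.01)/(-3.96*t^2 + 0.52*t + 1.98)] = ((3.93*t + 6.01)*(7.92*t - 0.52)*(15.84*t - 1.04) + (93.3768*t + 43.512)*(-3.96*t^2 + 0.52*t + 1.98))/(-3.96*t^2 + 0.52*t + 1.98)^3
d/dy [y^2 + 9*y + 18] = 2*y + 9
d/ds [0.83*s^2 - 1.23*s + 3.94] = 1.66*s - 1.23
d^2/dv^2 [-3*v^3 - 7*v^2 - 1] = -18*v - 14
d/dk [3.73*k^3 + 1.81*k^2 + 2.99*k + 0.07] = 11.19*k^2 + 3.62*k + 2.99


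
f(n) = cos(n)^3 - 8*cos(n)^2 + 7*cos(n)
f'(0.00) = 0.00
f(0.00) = 0.00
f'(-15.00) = 13.58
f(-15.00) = -10.37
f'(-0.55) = -2.33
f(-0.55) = 0.77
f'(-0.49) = -2.25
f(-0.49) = 0.64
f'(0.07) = 0.42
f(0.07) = 0.01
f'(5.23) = -0.16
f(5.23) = 1.63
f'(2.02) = -13.07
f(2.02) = -4.63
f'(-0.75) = -2.11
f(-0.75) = 1.23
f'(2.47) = -13.29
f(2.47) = -10.86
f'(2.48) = -13.20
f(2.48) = -10.99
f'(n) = -3*sin(n)*cos(n)^2 + 16*sin(n)*cos(n) - 7*sin(n)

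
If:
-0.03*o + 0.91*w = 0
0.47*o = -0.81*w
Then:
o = 0.00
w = 0.00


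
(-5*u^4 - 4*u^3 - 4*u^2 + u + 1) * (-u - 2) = 5*u^5 + 14*u^4 + 12*u^3 + 7*u^2 - 3*u - 2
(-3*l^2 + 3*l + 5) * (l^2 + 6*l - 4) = -3*l^4 - 15*l^3 + 35*l^2 + 18*l - 20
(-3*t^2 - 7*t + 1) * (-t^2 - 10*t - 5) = 3*t^4 + 37*t^3 + 84*t^2 + 25*t - 5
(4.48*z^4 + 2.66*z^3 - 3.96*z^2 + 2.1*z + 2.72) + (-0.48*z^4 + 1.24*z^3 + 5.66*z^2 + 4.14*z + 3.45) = 4.0*z^4 + 3.9*z^3 + 1.7*z^2 + 6.24*z + 6.17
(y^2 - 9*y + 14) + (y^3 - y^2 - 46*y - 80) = y^3 - 55*y - 66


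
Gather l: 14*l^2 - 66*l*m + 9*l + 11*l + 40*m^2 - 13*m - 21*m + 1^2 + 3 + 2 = 14*l^2 + l*(20 - 66*m) + 40*m^2 - 34*m + 6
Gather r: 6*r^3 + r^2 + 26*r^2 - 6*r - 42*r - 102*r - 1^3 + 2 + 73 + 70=6*r^3 + 27*r^2 - 150*r + 144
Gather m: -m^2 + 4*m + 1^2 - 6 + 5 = -m^2 + 4*m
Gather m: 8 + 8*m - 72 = 8*m - 64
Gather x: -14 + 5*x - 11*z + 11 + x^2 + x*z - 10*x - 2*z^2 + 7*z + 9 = x^2 + x*(z - 5) - 2*z^2 - 4*z + 6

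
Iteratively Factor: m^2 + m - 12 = (m + 4)*(m - 3)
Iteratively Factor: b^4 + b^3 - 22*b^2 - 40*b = (b - 5)*(b^3 + 6*b^2 + 8*b) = (b - 5)*(b + 2)*(b^2 + 4*b) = (b - 5)*(b + 2)*(b + 4)*(b)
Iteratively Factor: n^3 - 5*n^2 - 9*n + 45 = (n + 3)*(n^2 - 8*n + 15) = (n - 3)*(n + 3)*(n - 5)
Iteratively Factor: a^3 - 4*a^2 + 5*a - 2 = (a - 1)*(a^2 - 3*a + 2) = (a - 1)^2*(a - 2)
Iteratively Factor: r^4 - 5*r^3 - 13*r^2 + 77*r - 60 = (r - 1)*(r^3 - 4*r^2 - 17*r + 60) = (r - 5)*(r - 1)*(r^2 + r - 12) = (r - 5)*(r - 3)*(r - 1)*(r + 4)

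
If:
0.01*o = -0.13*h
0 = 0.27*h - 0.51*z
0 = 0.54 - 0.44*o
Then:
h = -0.09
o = 1.23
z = -0.05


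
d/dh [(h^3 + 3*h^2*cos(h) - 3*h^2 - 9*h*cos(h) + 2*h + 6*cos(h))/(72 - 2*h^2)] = (3*h^4*sin(h) - h^4 - 9*h^3*sin(h) - 102*h^2*sin(h) - 9*h^2*cos(h) + 110*h^2 + 324*h*sin(h) + 228*h*cos(h) - 216*h - 216*sin(h) - 324*cos(h) + 72)/(2*(h^4 - 72*h^2 + 1296))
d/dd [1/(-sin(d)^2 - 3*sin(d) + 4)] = (2*sin(d) + 3)*cos(d)/(sin(d)^2 + 3*sin(d) - 4)^2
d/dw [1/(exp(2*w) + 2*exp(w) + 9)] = -2*(exp(w) + 1)*exp(w)/(exp(2*w) + 2*exp(w) + 9)^2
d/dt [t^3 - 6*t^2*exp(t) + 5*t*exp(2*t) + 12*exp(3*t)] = -6*t^2*exp(t) + 3*t^2 + 10*t*exp(2*t) - 12*t*exp(t) + 36*exp(3*t) + 5*exp(2*t)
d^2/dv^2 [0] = 0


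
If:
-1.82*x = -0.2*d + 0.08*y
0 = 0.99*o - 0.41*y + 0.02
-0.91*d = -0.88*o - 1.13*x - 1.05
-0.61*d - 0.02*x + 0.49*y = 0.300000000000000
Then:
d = 3.11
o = 1.84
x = 0.14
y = 4.49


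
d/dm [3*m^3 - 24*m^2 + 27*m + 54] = 9*m^2 - 48*m + 27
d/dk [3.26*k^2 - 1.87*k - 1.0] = 6.52*k - 1.87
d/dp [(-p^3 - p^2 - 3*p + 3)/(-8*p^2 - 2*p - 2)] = (2*p^4 + p^3 - 4*p^2 + 13*p + 3)/(16*p^4 + 8*p^3 + 9*p^2 + 2*p + 1)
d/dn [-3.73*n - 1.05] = -3.73000000000000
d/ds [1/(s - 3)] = -1/(s - 3)^2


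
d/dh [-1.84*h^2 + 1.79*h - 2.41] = 1.79 - 3.68*h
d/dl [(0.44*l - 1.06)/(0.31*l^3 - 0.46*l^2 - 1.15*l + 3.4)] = (-0.2728*l^3 + 1.1882*l^2 - 0.9752*l + 0.277)/(0.0961*l^6 - 0.2852*l^5 - 0.5014*l^4 + 3.166*l^3 - 1.8055*l^2 - 7.82*l + 11.56)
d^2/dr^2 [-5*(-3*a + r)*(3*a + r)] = -10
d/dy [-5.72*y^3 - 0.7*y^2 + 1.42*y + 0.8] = -17.16*y^2 - 1.4*y + 1.42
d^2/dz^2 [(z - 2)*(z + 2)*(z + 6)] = 6*z + 12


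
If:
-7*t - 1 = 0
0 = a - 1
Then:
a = 1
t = -1/7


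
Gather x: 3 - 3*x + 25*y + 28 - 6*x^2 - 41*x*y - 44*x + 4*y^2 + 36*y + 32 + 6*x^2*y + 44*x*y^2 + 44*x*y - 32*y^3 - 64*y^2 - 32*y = x^2*(6*y - 6) + x*(44*y^2 + 3*y - 47) - 32*y^3 - 60*y^2 + 29*y + 63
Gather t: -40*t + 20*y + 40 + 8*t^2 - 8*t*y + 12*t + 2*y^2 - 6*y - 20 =8*t^2 + t*(-8*y - 28) + 2*y^2 + 14*y + 20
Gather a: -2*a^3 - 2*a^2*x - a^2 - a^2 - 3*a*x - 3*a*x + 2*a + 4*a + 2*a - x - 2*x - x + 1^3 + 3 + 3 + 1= -2*a^3 + a^2*(-2*x - 2) + a*(8 - 6*x) - 4*x + 8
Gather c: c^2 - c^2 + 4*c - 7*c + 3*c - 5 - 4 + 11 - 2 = 0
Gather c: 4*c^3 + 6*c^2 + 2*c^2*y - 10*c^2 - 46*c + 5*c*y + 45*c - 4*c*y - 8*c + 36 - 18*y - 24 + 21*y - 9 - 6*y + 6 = 4*c^3 + c^2*(2*y - 4) + c*(y - 9) - 3*y + 9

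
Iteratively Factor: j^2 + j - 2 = (j - 1)*(j + 2)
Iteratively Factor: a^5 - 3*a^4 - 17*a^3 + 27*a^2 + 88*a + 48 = (a - 4)*(a^4 + a^3 - 13*a^2 - 25*a - 12) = (a - 4)^2*(a^3 + 5*a^2 + 7*a + 3) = (a - 4)^2*(a + 1)*(a^2 + 4*a + 3) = (a - 4)^2*(a + 1)*(a + 3)*(a + 1)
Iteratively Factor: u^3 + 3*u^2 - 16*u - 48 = (u + 3)*(u^2 - 16) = (u - 4)*(u + 3)*(u + 4)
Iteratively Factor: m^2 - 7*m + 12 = (m - 3)*(m - 4)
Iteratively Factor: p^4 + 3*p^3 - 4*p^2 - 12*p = (p)*(p^3 + 3*p^2 - 4*p - 12) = p*(p + 3)*(p^2 - 4) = p*(p - 2)*(p + 3)*(p + 2)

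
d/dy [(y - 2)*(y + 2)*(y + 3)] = 3*y^2 + 6*y - 4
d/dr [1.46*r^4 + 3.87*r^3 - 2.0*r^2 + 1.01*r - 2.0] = 5.84*r^3 + 11.61*r^2 - 4.0*r + 1.01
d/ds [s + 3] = 1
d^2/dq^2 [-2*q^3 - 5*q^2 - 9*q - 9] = -12*q - 10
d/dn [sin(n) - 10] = cos(n)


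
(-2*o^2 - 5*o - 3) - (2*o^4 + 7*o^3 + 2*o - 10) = -2*o^4 - 7*o^3 - 2*o^2 - 7*o + 7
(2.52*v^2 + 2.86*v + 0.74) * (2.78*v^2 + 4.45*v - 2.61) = 7.0056*v^4 + 19.1648*v^3 + 8.207*v^2 - 4.1716*v - 1.9314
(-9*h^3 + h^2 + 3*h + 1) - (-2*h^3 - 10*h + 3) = -7*h^3 + h^2 + 13*h - 2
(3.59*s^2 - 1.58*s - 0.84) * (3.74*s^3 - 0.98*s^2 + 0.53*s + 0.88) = 13.4266*s^5 - 9.4274*s^4 + 0.3095*s^3 + 3.145*s^2 - 1.8356*s - 0.7392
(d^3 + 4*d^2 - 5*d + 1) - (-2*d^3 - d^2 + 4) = 3*d^3 + 5*d^2 - 5*d - 3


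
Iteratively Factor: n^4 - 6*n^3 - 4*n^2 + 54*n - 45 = (n - 3)*(n^3 - 3*n^2 - 13*n + 15) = (n - 3)*(n + 3)*(n^2 - 6*n + 5) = (n - 5)*(n - 3)*(n + 3)*(n - 1)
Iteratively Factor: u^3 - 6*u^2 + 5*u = (u - 5)*(u^2 - u) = (u - 5)*(u - 1)*(u)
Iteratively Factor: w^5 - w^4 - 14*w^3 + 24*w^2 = (w + 4)*(w^4 - 5*w^3 + 6*w^2) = w*(w + 4)*(w^3 - 5*w^2 + 6*w) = w^2*(w + 4)*(w^2 - 5*w + 6) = w^2*(w - 2)*(w + 4)*(w - 3)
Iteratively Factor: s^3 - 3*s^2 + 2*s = (s - 1)*(s^2 - 2*s) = (s - 2)*(s - 1)*(s)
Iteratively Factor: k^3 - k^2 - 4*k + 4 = (k - 2)*(k^2 + k - 2) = (k - 2)*(k - 1)*(k + 2)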